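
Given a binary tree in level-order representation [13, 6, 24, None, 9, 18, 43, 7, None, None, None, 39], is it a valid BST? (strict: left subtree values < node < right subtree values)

Level-order array: [13, 6, 24, None, 9, 18, 43, 7, None, None, None, 39]
Validate using subtree bounds (lo, hi): at each node, require lo < value < hi,
then recurse left with hi=value and right with lo=value.
Preorder trace (stopping at first violation):
  at node 13 with bounds (-inf, +inf): OK
  at node 6 with bounds (-inf, 13): OK
  at node 9 with bounds (6, 13): OK
  at node 7 with bounds (6, 9): OK
  at node 24 with bounds (13, +inf): OK
  at node 18 with bounds (13, 24): OK
  at node 43 with bounds (24, +inf): OK
  at node 39 with bounds (24, 43): OK
No violation found at any node.
Result: Valid BST


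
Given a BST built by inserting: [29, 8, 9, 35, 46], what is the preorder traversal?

Tree insertion order: [29, 8, 9, 35, 46]
Tree (level-order array): [29, 8, 35, None, 9, None, 46]
Preorder traversal: [29, 8, 9, 35, 46]


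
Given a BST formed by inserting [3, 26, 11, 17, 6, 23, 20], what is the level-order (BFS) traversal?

Tree insertion order: [3, 26, 11, 17, 6, 23, 20]
Tree (level-order array): [3, None, 26, 11, None, 6, 17, None, None, None, 23, 20]
BFS from the root, enqueuing left then right child of each popped node:
  queue [3] -> pop 3, enqueue [26], visited so far: [3]
  queue [26] -> pop 26, enqueue [11], visited so far: [3, 26]
  queue [11] -> pop 11, enqueue [6, 17], visited so far: [3, 26, 11]
  queue [6, 17] -> pop 6, enqueue [none], visited so far: [3, 26, 11, 6]
  queue [17] -> pop 17, enqueue [23], visited so far: [3, 26, 11, 6, 17]
  queue [23] -> pop 23, enqueue [20], visited so far: [3, 26, 11, 6, 17, 23]
  queue [20] -> pop 20, enqueue [none], visited so far: [3, 26, 11, 6, 17, 23, 20]
Result: [3, 26, 11, 6, 17, 23, 20]


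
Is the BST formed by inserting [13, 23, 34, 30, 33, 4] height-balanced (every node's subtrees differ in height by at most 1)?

Tree (level-order array): [13, 4, 23, None, None, None, 34, 30, None, None, 33]
Definition: a tree is height-balanced if, at every node, |h(left) - h(right)| <= 1 (empty subtree has height -1).
Bottom-up per-node check:
  node 4: h_left=-1, h_right=-1, diff=0 [OK], height=0
  node 33: h_left=-1, h_right=-1, diff=0 [OK], height=0
  node 30: h_left=-1, h_right=0, diff=1 [OK], height=1
  node 34: h_left=1, h_right=-1, diff=2 [FAIL (|1--1|=2 > 1)], height=2
  node 23: h_left=-1, h_right=2, diff=3 [FAIL (|-1-2|=3 > 1)], height=3
  node 13: h_left=0, h_right=3, diff=3 [FAIL (|0-3|=3 > 1)], height=4
Node 34 violates the condition: |1 - -1| = 2 > 1.
Result: Not balanced


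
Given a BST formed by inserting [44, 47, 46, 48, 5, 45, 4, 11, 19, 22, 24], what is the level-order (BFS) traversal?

Tree insertion order: [44, 47, 46, 48, 5, 45, 4, 11, 19, 22, 24]
Tree (level-order array): [44, 5, 47, 4, 11, 46, 48, None, None, None, 19, 45, None, None, None, None, 22, None, None, None, 24]
BFS from the root, enqueuing left then right child of each popped node:
  queue [44] -> pop 44, enqueue [5, 47], visited so far: [44]
  queue [5, 47] -> pop 5, enqueue [4, 11], visited so far: [44, 5]
  queue [47, 4, 11] -> pop 47, enqueue [46, 48], visited so far: [44, 5, 47]
  queue [4, 11, 46, 48] -> pop 4, enqueue [none], visited so far: [44, 5, 47, 4]
  queue [11, 46, 48] -> pop 11, enqueue [19], visited so far: [44, 5, 47, 4, 11]
  queue [46, 48, 19] -> pop 46, enqueue [45], visited so far: [44, 5, 47, 4, 11, 46]
  queue [48, 19, 45] -> pop 48, enqueue [none], visited so far: [44, 5, 47, 4, 11, 46, 48]
  queue [19, 45] -> pop 19, enqueue [22], visited so far: [44, 5, 47, 4, 11, 46, 48, 19]
  queue [45, 22] -> pop 45, enqueue [none], visited so far: [44, 5, 47, 4, 11, 46, 48, 19, 45]
  queue [22] -> pop 22, enqueue [24], visited so far: [44, 5, 47, 4, 11, 46, 48, 19, 45, 22]
  queue [24] -> pop 24, enqueue [none], visited so far: [44, 5, 47, 4, 11, 46, 48, 19, 45, 22, 24]
Result: [44, 5, 47, 4, 11, 46, 48, 19, 45, 22, 24]


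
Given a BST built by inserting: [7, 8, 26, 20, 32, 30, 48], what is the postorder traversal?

Tree insertion order: [7, 8, 26, 20, 32, 30, 48]
Tree (level-order array): [7, None, 8, None, 26, 20, 32, None, None, 30, 48]
Postorder traversal: [20, 30, 48, 32, 26, 8, 7]


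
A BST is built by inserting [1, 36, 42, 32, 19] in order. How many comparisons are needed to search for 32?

Search path for 32: 1 -> 36 -> 32
Found: True
Comparisons: 3


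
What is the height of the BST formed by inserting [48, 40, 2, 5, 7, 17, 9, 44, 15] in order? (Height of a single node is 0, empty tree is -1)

Insertion order: [48, 40, 2, 5, 7, 17, 9, 44, 15]
Tree (level-order array): [48, 40, None, 2, 44, None, 5, None, None, None, 7, None, 17, 9, None, None, 15]
Compute height bottom-up (empty subtree = -1):
  height(15) = 1 + max(-1, -1) = 0
  height(9) = 1 + max(-1, 0) = 1
  height(17) = 1 + max(1, -1) = 2
  height(7) = 1 + max(-1, 2) = 3
  height(5) = 1 + max(-1, 3) = 4
  height(2) = 1 + max(-1, 4) = 5
  height(44) = 1 + max(-1, -1) = 0
  height(40) = 1 + max(5, 0) = 6
  height(48) = 1 + max(6, -1) = 7
Height = 7


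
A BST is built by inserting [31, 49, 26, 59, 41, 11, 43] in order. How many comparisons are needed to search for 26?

Search path for 26: 31 -> 26
Found: True
Comparisons: 2


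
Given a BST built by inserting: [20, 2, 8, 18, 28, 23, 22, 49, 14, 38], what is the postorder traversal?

Tree insertion order: [20, 2, 8, 18, 28, 23, 22, 49, 14, 38]
Tree (level-order array): [20, 2, 28, None, 8, 23, 49, None, 18, 22, None, 38, None, 14]
Postorder traversal: [14, 18, 8, 2, 22, 23, 38, 49, 28, 20]


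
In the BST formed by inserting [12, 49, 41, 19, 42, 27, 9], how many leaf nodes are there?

Tree built from: [12, 49, 41, 19, 42, 27, 9]
Tree (level-order array): [12, 9, 49, None, None, 41, None, 19, 42, None, 27]
Rule: A leaf has 0 children.
Per-node child counts:
  node 12: 2 child(ren)
  node 9: 0 child(ren)
  node 49: 1 child(ren)
  node 41: 2 child(ren)
  node 19: 1 child(ren)
  node 27: 0 child(ren)
  node 42: 0 child(ren)
Matching nodes: [9, 27, 42]
Count of leaf nodes: 3


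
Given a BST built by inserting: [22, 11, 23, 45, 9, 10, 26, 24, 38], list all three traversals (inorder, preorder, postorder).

Tree insertion order: [22, 11, 23, 45, 9, 10, 26, 24, 38]
Tree (level-order array): [22, 11, 23, 9, None, None, 45, None, 10, 26, None, None, None, 24, 38]
Inorder (L, root, R): [9, 10, 11, 22, 23, 24, 26, 38, 45]
Preorder (root, L, R): [22, 11, 9, 10, 23, 45, 26, 24, 38]
Postorder (L, R, root): [10, 9, 11, 24, 38, 26, 45, 23, 22]


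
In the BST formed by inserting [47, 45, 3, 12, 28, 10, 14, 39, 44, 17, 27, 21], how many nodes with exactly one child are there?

Tree built from: [47, 45, 3, 12, 28, 10, 14, 39, 44, 17, 27, 21]
Tree (level-order array): [47, 45, None, 3, None, None, 12, 10, 28, None, None, 14, 39, None, 17, None, 44, None, 27, None, None, 21]
Rule: These are nodes with exactly 1 non-null child.
Per-node child counts:
  node 47: 1 child(ren)
  node 45: 1 child(ren)
  node 3: 1 child(ren)
  node 12: 2 child(ren)
  node 10: 0 child(ren)
  node 28: 2 child(ren)
  node 14: 1 child(ren)
  node 17: 1 child(ren)
  node 27: 1 child(ren)
  node 21: 0 child(ren)
  node 39: 1 child(ren)
  node 44: 0 child(ren)
Matching nodes: [47, 45, 3, 14, 17, 27, 39]
Count of nodes with exactly one child: 7


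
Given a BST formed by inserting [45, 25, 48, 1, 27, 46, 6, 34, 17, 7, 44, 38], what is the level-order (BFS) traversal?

Tree insertion order: [45, 25, 48, 1, 27, 46, 6, 34, 17, 7, 44, 38]
Tree (level-order array): [45, 25, 48, 1, 27, 46, None, None, 6, None, 34, None, None, None, 17, None, 44, 7, None, 38]
BFS from the root, enqueuing left then right child of each popped node:
  queue [45] -> pop 45, enqueue [25, 48], visited so far: [45]
  queue [25, 48] -> pop 25, enqueue [1, 27], visited so far: [45, 25]
  queue [48, 1, 27] -> pop 48, enqueue [46], visited so far: [45, 25, 48]
  queue [1, 27, 46] -> pop 1, enqueue [6], visited so far: [45, 25, 48, 1]
  queue [27, 46, 6] -> pop 27, enqueue [34], visited so far: [45, 25, 48, 1, 27]
  queue [46, 6, 34] -> pop 46, enqueue [none], visited so far: [45, 25, 48, 1, 27, 46]
  queue [6, 34] -> pop 6, enqueue [17], visited so far: [45, 25, 48, 1, 27, 46, 6]
  queue [34, 17] -> pop 34, enqueue [44], visited so far: [45, 25, 48, 1, 27, 46, 6, 34]
  queue [17, 44] -> pop 17, enqueue [7], visited so far: [45, 25, 48, 1, 27, 46, 6, 34, 17]
  queue [44, 7] -> pop 44, enqueue [38], visited so far: [45, 25, 48, 1, 27, 46, 6, 34, 17, 44]
  queue [7, 38] -> pop 7, enqueue [none], visited so far: [45, 25, 48, 1, 27, 46, 6, 34, 17, 44, 7]
  queue [38] -> pop 38, enqueue [none], visited so far: [45, 25, 48, 1, 27, 46, 6, 34, 17, 44, 7, 38]
Result: [45, 25, 48, 1, 27, 46, 6, 34, 17, 44, 7, 38]


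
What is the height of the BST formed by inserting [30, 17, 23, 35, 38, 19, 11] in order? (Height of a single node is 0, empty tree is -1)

Insertion order: [30, 17, 23, 35, 38, 19, 11]
Tree (level-order array): [30, 17, 35, 11, 23, None, 38, None, None, 19]
Compute height bottom-up (empty subtree = -1):
  height(11) = 1 + max(-1, -1) = 0
  height(19) = 1 + max(-1, -1) = 0
  height(23) = 1 + max(0, -1) = 1
  height(17) = 1 + max(0, 1) = 2
  height(38) = 1 + max(-1, -1) = 0
  height(35) = 1 + max(-1, 0) = 1
  height(30) = 1 + max(2, 1) = 3
Height = 3


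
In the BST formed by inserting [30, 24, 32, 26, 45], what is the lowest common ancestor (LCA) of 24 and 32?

Tree insertion order: [30, 24, 32, 26, 45]
Tree (level-order array): [30, 24, 32, None, 26, None, 45]
In a BST, the LCA of p=24, q=32 is the first node v on the
root-to-leaf path with p <= v <= q (go left if both < v, right if both > v).
Walk from root:
  at 30: 24 <= 30 <= 32, this is the LCA
LCA = 30


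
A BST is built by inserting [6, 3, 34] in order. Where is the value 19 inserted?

Starting tree (level order): [6, 3, 34]
Insertion path: 6 -> 34
Result: insert 19 as left child of 34
Final tree (level order): [6, 3, 34, None, None, 19]


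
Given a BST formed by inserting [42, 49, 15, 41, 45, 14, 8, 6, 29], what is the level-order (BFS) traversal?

Tree insertion order: [42, 49, 15, 41, 45, 14, 8, 6, 29]
Tree (level-order array): [42, 15, 49, 14, 41, 45, None, 8, None, 29, None, None, None, 6]
BFS from the root, enqueuing left then right child of each popped node:
  queue [42] -> pop 42, enqueue [15, 49], visited so far: [42]
  queue [15, 49] -> pop 15, enqueue [14, 41], visited so far: [42, 15]
  queue [49, 14, 41] -> pop 49, enqueue [45], visited so far: [42, 15, 49]
  queue [14, 41, 45] -> pop 14, enqueue [8], visited so far: [42, 15, 49, 14]
  queue [41, 45, 8] -> pop 41, enqueue [29], visited so far: [42, 15, 49, 14, 41]
  queue [45, 8, 29] -> pop 45, enqueue [none], visited so far: [42, 15, 49, 14, 41, 45]
  queue [8, 29] -> pop 8, enqueue [6], visited so far: [42, 15, 49, 14, 41, 45, 8]
  queue [29, 6] -> pop 29, enqueue [none], visited so far: [42, 15, 49, 14, 41, 45, 8, 29]
  queue [6] -> pop 6, enqueue [none], visited so far: [42, 15, 49, 14, 41, 45, 8, 29, 6]
Result: [42, 15, 49, 14, 41, 45, 8, 29, 6]


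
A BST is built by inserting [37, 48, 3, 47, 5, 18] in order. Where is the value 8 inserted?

Starting tree (level order): [37, 3, 48, None, 5, 47, None, None, 18]
Insertion path: 37 -> 3 -> 5 -> 18
Result: insert 8 as left child of 18
Final tree (level order): [37, 3, 48, None, 5, 47, None, None, 18, None, None, 8]


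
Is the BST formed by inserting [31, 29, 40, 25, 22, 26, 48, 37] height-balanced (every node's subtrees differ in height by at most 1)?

Tree (level-order array): [31, 29, 40, 25, None, 37, 48, 22, 26]
Definition: a tree is height-balanced if, at every node, |h(left) - h(right)| <= 1 (empty subtree has height -1).
Bottom-up per-node check:
  node 22: h_left=-1, h_right=-1, diff=0 [OK], height=0
  node 26: h_left=-1, h_right=-1, diff=0 [OK], height=0
  node 25: h_left=0, h_right=0, diff=0 [OK], height=1
  node 29: h_left=1, h_right=-1, diff=2 [FAIL (|1--1|=2 > 1)], height=2
  node 37: h_left=-1, h_right=-1, diff=0 [OK], height=0
  node 48: h_left=-1, h_right=-1, diff=0 [OK], height=0
  node 40: h_left=0, h_right=0, diff=0 [OK], height=1
  node 31: h_left=2, h_right=1, diff=1 [OK], height=3
Node 29 violates the condition: |1 - -1| = 2 > 1.
Result: Not balanced


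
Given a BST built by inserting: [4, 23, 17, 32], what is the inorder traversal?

Tree insertion order: [4, 23, 17, 32]
Tree (level-order array): [4, None, 23, 17, 32]
Inorder traversal: [4, 17, 23, 32]


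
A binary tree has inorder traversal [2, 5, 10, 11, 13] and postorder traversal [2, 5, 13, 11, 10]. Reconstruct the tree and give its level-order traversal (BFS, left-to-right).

Inorder:   [2, 5, 10, 11, 13]
Postorder: [2, 5, 13, 11, 10]
Algorithm: postorder visits root last, so walk postorder right-to-left;
each value is the root of the current inorder slice — split it at that
value, recurse on the right subtree first, then the left.
Recursive splits:
  root=10; inorder splits into left=[2, 5], right=[11, 13]
  root=11; inorder splits into left=[], right=[13]
  root=13; inorder splits into left=[], right=[]
  root=5; inorder splits into left=[2], right=[]
  root=2; inorder splits into left=[], right=[]
Reconstructed level-order: [10, 5, 11, 2, 13]


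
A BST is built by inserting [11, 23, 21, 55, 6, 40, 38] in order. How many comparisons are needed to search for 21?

Search path for 21: 11 -> 23 -> 21
Found: True
Comparisons: 3


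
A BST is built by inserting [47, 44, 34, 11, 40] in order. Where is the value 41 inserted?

Starting tree (level order): [47, 44, None, 34, None, 11, 40]
Insertion path: 47 -> 44 -> 34 -> 40
Result: insert 41 as right child of 40
Final tree (level order): [47, 44, None, 34, None, 11, 40, None, None, None, 41]


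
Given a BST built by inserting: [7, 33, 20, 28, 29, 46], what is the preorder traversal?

Tree insertion order: [7, 33, 20, 28, 29, 46]
Tree (level-order array): [7, None, 33, 20, 46, None, 28, None, None, None, 29]
Preorder traversal: [7, 33, 20, 28, 29, 46]


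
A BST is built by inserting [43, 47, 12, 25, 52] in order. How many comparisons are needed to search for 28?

Search path for 28: 43 -> 12 -> 25
Found: False
Comparisons: 3


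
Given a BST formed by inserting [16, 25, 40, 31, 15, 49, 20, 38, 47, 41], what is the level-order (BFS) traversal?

Tree insertion order: [16, 25, 40, 31, 15, 49, 20, 38, 47, 41]
Tree (level-order array): [16, 15, 25, None, None, 20, 40, None, None, 31, 49, None, 38, 47, None, None, None, 41]
BFS from the root, enqueuing left then right child of each popped node:
  queue [16] -> pop 16, enqueue [15, 25], visited so far: [16]
  queue [15, 25] -> pop 15, enqueue [none], visited so far: [16, 15]
  queue [25] -> pop 25, enqueue [20, 40], visited so far: [16, 15, 25]
  queue [20, 40] -> pop 20, enqueue [none], visited so far: [16, 15, 25, 20]
  queue [40] -> pop 40, enqueue [31, 49], visited so far: [16, 15, 25, 20, 40]
  queue [31, 49] -> pop 31, enqueue [38], visited so far: [16, 15, 25, 20, 40, 31]
  queue [49, 38] -> pop 49, enqueue [47], visited so far: [16, 15, 25, 20, 40, 31, 49]
  queue [38, 47] -> pop 38, enqueue [none], visited so far: [16, 15, 25, 20, 40, 31, 49, 38]
  queue [47] -> pop 47, enqueue [41], visited so far: [16, 15, 25, 20, 40, 31, 49, 38, 47]
  queue [41] -> pop 41, enqueue [none], visited so far: [16, 15, 25, 20, 40, 31, 49, 38, 47, 41]
Result: [16, 15, 25, 20, 40, 31, 49, 38, 47, 41]


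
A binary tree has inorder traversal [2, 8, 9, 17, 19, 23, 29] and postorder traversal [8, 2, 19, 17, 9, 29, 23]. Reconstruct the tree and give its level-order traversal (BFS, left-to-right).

Inorder:   [2, 8, 9, 17, 19, 23, 29]
Postorder: [8, 2, 19, 17, 9, 29, 23]
Algorithm: postorder visits root last, so walk postorder right-to-left;
each value is the root of the current inorder slice — split it at that
value, recurse on the right subtree first, then the left.
Recursive splits:
  root=23; inorder splits into left=[2, 8, 9, 17, 19], right=[29]
  root=29; inorder splits into left=[], right=[]
  root=9; inorder splits into left=[2, 8], right=[17, 19]
  root=17; inorder splits into left=[], right=[19]
  root=19; inorder splits into left=[], right=[]
  root=2; inorder splits into left=[], right=[8]
  root=8; inorder splits into left=[], right=[]
Reconstructed level-order: [23, 9, 29, 2, 17, 8, 19]


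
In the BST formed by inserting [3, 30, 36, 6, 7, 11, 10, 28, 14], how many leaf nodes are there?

Tree built from: [3, 30, 36, 6, 7, 11, 10, 28, 14]
Tree (level-order array): [3, None, 30, 6, 36, None, 7, None, None, None, 11, 10, 28, None, None, 14]
Rule: A leaf has 0 children.
Per-node child counts:
  node 3: 1 child(ren)
  node 30: 2 child(ren)
  node 6: 1 child(ren)
  node 7: 1 child(ren)
  node 11: 2 child(ren)
  node 10: 0 child(ren)
  node 28: 1 child(ren)
  node 14: 0 child(ren)
  node 36: 0 child(ren)
Matching nodes: [10, 14, 36]
Count of leaf nodes: 3


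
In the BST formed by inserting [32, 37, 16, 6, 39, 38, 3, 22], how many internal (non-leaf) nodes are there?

Tree built from: [32, 37, 16, 6, 39, 38, 3, 22]
Tree (level-order array): [32, 16, 37, 6, 22, None, 39, 3, None, None, None, 38]
Rule: An internal node has at least one child.
Per-node child counts:
  node 32: 2 child(ren)
  node 16: 2 child(ren)
  node 6: 1 child(ren)
  node 3: 0 child(ren)
  node 22: 0 child(ren)
  node 37: 1 child(ren)
  node 39: 1 child(ren)
  node 38: 0 child(ren)
Matching nodes: [32, 16, 6, 37, 39]
Count of internal (non-leaf) nodes: 5


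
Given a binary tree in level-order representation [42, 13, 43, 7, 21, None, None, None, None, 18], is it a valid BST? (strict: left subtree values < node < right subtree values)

Level-order array: [42, 13, 43, 7, 21, None, None, None, None, 18]
Validate using subtree bounds (lo, hi): at each node, require lo < value < hi,
then recurse left with hi=value and right with lo=value.
Preorder trace (stopping at first violation):
  at node 42 with bounds (-inf, +inf): OK
  at node 13 with bounds (-inf, 42): OK
  at node 7 with bounds (-inf, 13): OK
  at node 21 with bounds (13, 42): OK
  at node 18 with bounds (13, 21): OK
  at node 43 with bounds (42, +inf): OK
No violation found at any node.
Result: Valid BST


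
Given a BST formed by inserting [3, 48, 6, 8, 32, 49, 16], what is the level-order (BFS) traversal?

Tree insertion order: [3, 48, 6, 8, 32, 49, 16]
Tree (level-order array): [3, None, 48, 6, 49, None, 8, None, None, None, 32, 16]
BFS from the root, enqueuing left then right child of each popped node:
  queue [3] -> pop 3, enqueue [48], visited so far: [3]
  queue [48] -> pop 48, enqueue [6, 49], visited so far: [3, 48]
  queue [6, 49] -> pop 6, enqueue [8], visited so far: [3, 48, 6]
  queue [49, 8] -> pop 49, enqueue [none], visited so far: [3, 48, 6, 49]
  queue [8] -> pop 8, enqueue [32], visited so far: [3, 48, 6, 49, 8]
  queue [32] -> pop 32, enqueue [16], visited so far: [3, 48, 6, 49, 8, 32]
  queue [16] -> pop 16, enqueue [none], visited so far: [3, 48, 6, 49, 8, 32, 16]
Result: [3, 48, 6, 49, 8, 32, 16]


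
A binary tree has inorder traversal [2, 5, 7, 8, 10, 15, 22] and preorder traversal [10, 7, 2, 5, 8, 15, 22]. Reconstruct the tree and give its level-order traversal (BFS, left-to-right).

Inorder:  [2, 5, 7, 8, 10, 15, 22]
Preorder: [10, 7, 2, 5, 8, 15, 22]
Algorithm: preorder visits root first, so consume preorder in order;
for each root, split the current inorder slice at that value into
left-subtree inorder and right-subtree inorder, then recurse.
Recursive splits:
  root=10; inorder splits into left=[2, 5, 7, 8], right=[15, 22]
  root=7; inorder splits into left=[2, 5], right=[8]
  root=2; inorder splits into left=[], right=[5]
  root=5; inorder splits into left=[], right=[]
  root=8; inorder splits into left=[], right=[]
  root=15; inorder splits into left=[], right=[22]
  root=22; inorder splits into left=[], right=[]
Reconstructed level-order: [10, 7, 15, 2, 8, 22, 5]


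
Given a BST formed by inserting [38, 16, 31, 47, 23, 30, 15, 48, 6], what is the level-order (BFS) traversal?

Tree insertion order: [38, 16, 31, 47, 23, 30, 15, 48, 6]
Tree (level-order array): [38, 16, 47, 15, 31, None, 48, 6, None, 23, None, None, None, None, None, None, 30]
BFS from the root, enqueuing left then right child of each popped node:
  queue [38] -> pop 38, enqueue [16, 47], visited so far: [38]
  queue [16, 47] -> pop 16, enqueue [15, 31], visited so far: [38, 16]
  queue [47, 15, 31] -> pop 47, enqueue [48], visited so far: [38, 16, 47]
  queue [15, 31, 48] -> pop 15, enqueue [6], visited so far: [38, 16, 47, 15]
  queue [31, 48, 6] -> pop 31, enqueue [23], visited so far: [38, 16, 47, 15, 31]
  queue [48, 6, 23] -> pop 48, enqueue [none], visited so far: [38, 16, 47, 15, 31, 48]
  queue [6, 23] -> pop 6, enqueue [none], visited so far: [38, 16, 47, 15, 31, 48, 6]
  queue [23] -> pop 23, enqueue [30], visited so far: [38, 16, 47, 15, 31, 48, 6, 23]
  queue [30] -> pop 30, enqueue [none], visited so far: [38, 16, 47, 15, 31, 48, 6, 23, 30]
Result: [38, 16, 47, 15, 31, 48, 6, 23, 30]


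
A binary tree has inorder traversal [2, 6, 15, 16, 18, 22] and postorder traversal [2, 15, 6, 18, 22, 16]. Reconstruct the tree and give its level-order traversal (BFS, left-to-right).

Inorder:   [2, 6, 15, 16, 18, 22]
Postorder: [2, 15, 6, 18, 22, 16]
Algorithm: postorder visits root last, so walk postorder right-to-left;
each value is the root of the current inorder slice — split it at that
value, recurse on the right subtree first, then the left.
Recursive splits:
  root=16; inorder splits into left=[2, 6, 15], right=[18, 22]
  root=22; inorder splits into left=[18], right=[]
  root=18; inorder splits into left=[], right=[]
  root=6; inorder splits into left=[2], right=[15]
  root=15; inorder splits into left=[], right=[]
  root=2; inorder splits into left=[], right=[]
Reconstructed level-order: [16, 6, 22, 2, 15, 18]


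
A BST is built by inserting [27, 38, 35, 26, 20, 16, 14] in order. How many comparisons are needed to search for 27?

Search path for 27: 27
Found: True
Comparisons: 1


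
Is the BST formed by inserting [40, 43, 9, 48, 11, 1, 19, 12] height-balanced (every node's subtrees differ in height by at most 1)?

Tree (level-order array): [40, 9, 43, 1, 11, None, 48, None, None, None, 19, None, None, 12]
Definition: a tree is height-balanced if, at every node, |h(left) - h(right)| <= 1 (empty subtree has height -1).
Bottom-up per-node check:
  node 1: h_left=-1, h_right=-1, diff=0 [OK], height=0
  node 12: h_left=-1, h_right=-1, diff=0 [OK], height=0
  node 19: h_left=0, h_right=-1, diff=1 [OK], height=1
  node 11: h_left=-1, h_right=1, diff=2 [FAIL (|-1-1|=2 > 1)], height=2
  node 9: h_left=0, h_right=2, diff=2 [FAIL (|0-2|=2 > 1)], height=3
  node 48: h_left=-1, h_right=-1, diff=0 [OK], height=0
  node 43: h_left=-1, h_right=0, diff=1 [OK], height=1
  node 40: h_left=3, h_right=1, diff=2 [FAIL (|3-1|=2 > 1)], height=4
Node 11 violates the condition: |-1 - 1| = 2 > 1.
Result: Not balanced


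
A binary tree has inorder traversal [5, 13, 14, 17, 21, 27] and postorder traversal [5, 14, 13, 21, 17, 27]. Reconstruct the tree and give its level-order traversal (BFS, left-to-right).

Inorder:   [5, 13, 14, 17, 21, 27]
Postorder: [5, 14, 13, 21, 17, 27]
Algorithm: postorder visits root last, so walk postorder right-to-left;
each value is the root of the current inorder slice — split it at that
value, recurse on the right subtree first, then the left.
Recursive splits:
  root=27; inorder splits into left=[5, 13, 14, 17, 21], right=[]
  root=17; inorder splits into left=[5, 13, 14], right=[21]
  root=21; inorder splits into left=[], right=[]
  root=13; inorder splits into left=[5], right=[14]
  root=14; inorder splits into left=[], right=[]
  root=5; inorder splits into left=[], right=[]
Reconstructed level-order: [27, 17, 13, 21, 5, 14]


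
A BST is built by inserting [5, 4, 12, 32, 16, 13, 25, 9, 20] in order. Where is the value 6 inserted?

Starting tree (level order): [5, 4, 12, None, None, 9, 32, None, None, 16, None, 13, 25, None, None, 20]
Insertion path: 5 -> 12 -> 9
Result: insert 6 as left child of 9
Final tree (level order): [5, 4, 12, None, None, 9, 32, 6, None, 16, None, None, None, 13, 25, None, None, 20]


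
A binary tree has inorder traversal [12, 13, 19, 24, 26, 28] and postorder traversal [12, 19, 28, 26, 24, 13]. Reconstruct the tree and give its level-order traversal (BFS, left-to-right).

Inorder:   [12, 13, 19, 24, 26, 28]
Postorder: [12, 19, 28, 26, 24, 13]
Algorithm: postorder visits root last, so walk postorder right-to-left;
each value is the root of the current inorder slice — split it at that
value, recurse on the right subtree first, then the left.
Recursive splits:
  root=13; inorder splits into left=[12], right=[19, 24, 26, 28]
  root=24; inorder splits into left=[19], right=[26, 28]
  root=26; inorder splits into left=[], right=[28]
  root=28; inorder splits into left=[], right=[]
  root=19; inorder splits into left=[], right=[]
  root=12; inorder splits into left=[], right=[]
Reconstructed level-order: [13, 12, 24, 19, 26, 28]


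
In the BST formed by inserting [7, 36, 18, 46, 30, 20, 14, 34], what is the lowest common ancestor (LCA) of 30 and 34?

Tree insertion order: [7, 36, 18, 46, 30, 20, 14, 34]
Tree (level-order array): [7, None, 36, 18, 46, 14, 30, None, None, None, None, 20, 34]
In a BST, the LCA of p=30, q=34 is the first node v on the
root-to-leaf path with p <= v <= q (go left if both < v, right if both > v).
Walk from root:
  at 7: both 30 and 34 > 7, go right
  at 36: both 30 and 34 < 36, go left
  at 18: both 30 and 34 > 18, go right
  at 30: 30 <= 30 <= 34, this is the LCA
LCA = 30


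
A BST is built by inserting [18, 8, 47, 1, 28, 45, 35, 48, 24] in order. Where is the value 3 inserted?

Starting tree (level order): [18, 8, 47, 1, None, 28, 48, None, None, 24, 45, None, None, None, None, 35]
Insertion path: 18 -> 8 -> 1
Result: insert 3 as right child of 1
Final tree (level order): [18, 8, 47, 1, None, 28, 48, None, 3, 24, 45, None, None, None, None, None, None, 35]


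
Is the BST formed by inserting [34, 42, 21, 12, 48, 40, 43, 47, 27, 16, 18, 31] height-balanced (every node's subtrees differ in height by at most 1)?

Tree (level-order array): [34, 21, 42, 12, 27, 40, 48, None, 16, None, 31, None, None, 43, None, None, 18, None, None, None, 47]
Definition: a tree is height-balanced if, at every node, |h(left) - h(right)| <= 1 (empty subtree has height -1).
Bottom-up per-node check:
  node 18: h_left=-1, h_right=-1, diff=0 [OK], height=0
  node 16: h_left=-1, h_right=0, diff=1 [OK], height=1
  node 12: h_left=-1, h_right=1, diff=2 [FAIL (|-1-1|=2 > 1)], height=2
  node 31: h_left=-1, h_right=-1, diff=0 [OK], height=0
  node 27: h_left=-1, h_right=0, diff=1 [OK], height=1
  node 21: h_left=2, h_right=1, diff=1 [OK], height=3
  node 40: h_left=-1, h_right=-1, diff=0 [OK], height=0
  node 47: h_left=-1, h_right=-1, diff=0 [OK], height=0
  node 43: h_left=-1, h_right=0, diff=1 [OK], height=1
  node 48: h_left=1, h_right=-1, diff=2 [FAIL (|1--1|=2 > 1)], height=2
  node 42: h_left=0, h_right=2, diff=2 [FAIL (|0-2|=2 > 1)], height=3
  node 34: h_left=3, h_right=3, diff=0 [OK], height=4
Node 12 violates the condition: |-1 - 1| = 2 > 1.
Result: Not balanced


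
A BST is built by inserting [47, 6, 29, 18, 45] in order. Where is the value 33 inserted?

Starting tree (level order): [47, 6, None, None, 29, 18, 45]
Insertion path: 47 -> 6 -> 29 -> 45
Result: insert 33 as left child of 45
Final tree (level order): [47, 6, None, None, 29, 18, 45, None, None, 33]


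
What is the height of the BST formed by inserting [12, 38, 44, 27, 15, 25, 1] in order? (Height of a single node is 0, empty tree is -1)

Insertion order: [12, 38, 44, 27, 15, 25, 1]
Tree (level-order array): [12, 1, 38, None, None, 27, 44, 15, None, None, None, None, 25]
Compute height bottom-up (empty subtree = -1):
  height(1) = 1 + max(-1, -1) = 0
  height(25) = 1 + max(-1, -1) = 0
  height(15) = 1 + max(-1, 0) = 1
  height(27) = 1 + max(1, -1) = 2
  height(44) = 1 + max(-1, -1) = 0
  height(38) = 1 + max(2, 0) = 3
  height(12) = 1 + max(0, 3) = 4
Height = 4


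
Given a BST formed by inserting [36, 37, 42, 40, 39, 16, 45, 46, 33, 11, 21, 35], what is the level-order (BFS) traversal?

Tree insertion order: [36, 37, 42, 40, 39, 16, 45, 46, 33, 11, 21, 35]
Tree (level-order array): [36, 16, 37, 11, 33, None, 42, None, None, 21, 35, 40, 45, None, None, None, None, 39, None, None, 46]
BFS from the root, enqueuing left then right child of each popped node:
  queue [36] -> pop 36, enqueue [16, 37], visited so far: [36]
  queue [16, 37] -> pop 16, enqueue [11, 33], visited so far: [36, 16]
  queue [37, 11, 33] -> pop 37, enqueue [42], visited so far: [36, 16, 37]
  queue [11, 33, 42] -> pop 11, enqueue [none], visited so far: [36, 16, 37, 11]
  queue [33, 42] -> pop 33, enqueue [21, 35], visited so far: [36, 16, 37, 11, 33]
  queue [42, 21, 35] -> pop 42, enqueue [40, 45], visited so far: [36, 16, 37, 11, 33, 42]
  queue [21, 35, 40, 45] -> pop 21, enqueue [none], visited so far: [36, 16, 37, 11, 33, 42, 21]
  queue [35, 40, 45] -> pop 35, enqueue [none], visited so far: [36, 16, 37, 11, 33, 42, 21, 35]
  queue [40, 45] -> pop 40, enqueue [39], visited so far: [36, 16, 37, 11, 33, 42, 21, 35, 40]
  queue [45, 39] -> pop 45, enqueue [46], visited so far: [36, 16, 37, 11, 33, 42, 21, 35, 40, 45]
  queue [39, 46] -> pop 39, enqueue [none], visited so far: [36, 16, 37, 11, 33, 42, 21, 35, 40, 45, 39]
  queue [46] -> pop 46, enqueue [none], visited so far: [36, 16, 37, 11, 33, 42, 21, 35, 40, 45, 39, 46]
Result: [36, 16, 37, 11, 33, 42, 21, 35, 40, 45, 39, 46]


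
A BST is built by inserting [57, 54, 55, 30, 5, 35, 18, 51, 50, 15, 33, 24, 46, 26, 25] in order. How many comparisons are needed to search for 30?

Search path for 30: 57 -> 54 -> 30
Found: True
Comparisons: 3


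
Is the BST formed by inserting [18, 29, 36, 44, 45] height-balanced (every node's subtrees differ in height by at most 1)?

Tree (level-order array): [18, None, 29, None, 36, None, 44, None, 45]
Definition: a tree is height-balanced if, at every node, |h(left) - h(right)| <= 1 (empty subtree has height -1).
Bottom-up per-node check:
  node 45: h_left=-1, h_right=-1, diff=0 [OK], height=0
  node 44: h_left=-1, h_right=0, diff=1 [OK], height=1
  node 36: h_left=-1, h_right=1, diff=2 [FAIL (|-1-1|=2 > 1)], height=2
  node 29: h_left=-1, h_right=2, diff=3 [FAIL (|-1-2|=3 > 1)], height=3
  node 18: h_left=-1, h_right=3, diff=4 [FAIL (|-1-3|=4 > 1)], height=4
Node 36 violates the condition: |-1 - 1| = 2 > 1.
Result: Not balanced


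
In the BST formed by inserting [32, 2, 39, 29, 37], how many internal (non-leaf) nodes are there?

Tree built from: [32, 2, 39, 29, 37]
Tree (level-order array): [32, 2, 39, None, 29, 37]
Rule: An internal node has at least one child.
Per-node child counts:
  node 32: 2 child(ren)
  node 2: 1 child(ren)
  node 29: 0 child(ren)
  node 39: 1 child(ren)
  node 37: 0 child(ren)
Matching nodes: [32, 2, 39]
Count of internal (non-leaf) nodes: 3


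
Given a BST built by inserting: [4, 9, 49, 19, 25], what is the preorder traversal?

Tree insertion order: [4, 9, 49, 19, 25]
Tree (level-order array): [4, None, 9, None, 49, 19, None, None, 25]
Preorder traversal: [4, 9, 49, 19, 25]


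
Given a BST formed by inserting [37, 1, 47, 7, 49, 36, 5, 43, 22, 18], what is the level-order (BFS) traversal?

Tree insertion order: [37, 1, 47, 7, 49, 36, 5, 43, 22, 18]
Tree (level-order array): [37, 1, 47, None, 7, 43, 49, 5, 36, None, None, None, None, None, None, 22, None, 18]
BFS from the root, enqueuing left then right child of each popped node:
  queue [37] -> pop 37, enqueue [1, 47], visited so far: [37]
  queue [1, 47] -> pop 1, enqueue [7], visited so far: [37, 1]
  queue [47, 7] -> pop 47, enqueue [43, 49], visited so far: [37, 1, 47]
  queue [7, 43, 49] -> pop 7, enqueue [5, 36], visited so far: [37, 1, 47, 7]
  queue [43, 49, 5, 36] -> pop 43, enqueue [none], visited so far: [37, 1, 47, 7, 43]
  queue [49, 5, 36] -> pop 49, enqueue [none], visited so far: [37, 1, 47, 7, 43, 49]
  queue [5, 36] -> pop 5, enqueue [none], visited so far: [37, 1, 47, 7, 43, 49, 5]
  queue [36] -> pop 36, enqueue [22], visited so far: [37, 1, 47, 7, 43, 49, 5, 36]
  queue [22] -> pop 22, enqueue [18], visited so far: [37, 1, 47, 7, 43, 49, 5, 36, 22]
  queue [18] -> pop 18, enqueue [none], visited so far: [37, 1, 47, 7, 43, 49, 5, 36, 22, 18]
Result: [37, 1, 47, 7, 43, 49, 5, 36, 22, 18]


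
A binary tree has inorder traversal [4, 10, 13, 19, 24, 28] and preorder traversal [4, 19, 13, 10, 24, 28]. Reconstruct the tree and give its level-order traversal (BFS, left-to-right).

Inorder:  [4, 10, 13, 19, 24, 28]
Preorder: [4, 19, 13, 10, 24, 28]
Algorithm: preorder visits root first, so consume preorder in order;
for each root, split the current inorder slice at that value into
left-subtree inorder and right-subtree inorder, then recurse.
Recursive splits:
  root=4; inorder splits into left=[], right=[10, 13, 19, 24, 28]
  root=19; inorder splits into left=[10, 13], right=[24, 28]
  root=13; inorder splits into left=[10], right=[]
  root=10; inorder splits into left=[], right=[]
  root=24; inorder splits into left=[], right=[28]
  root=28; inorder splits into left=[], right=[]
Reconstructed level-order: [4, 19, 13, 24, 10, 28]


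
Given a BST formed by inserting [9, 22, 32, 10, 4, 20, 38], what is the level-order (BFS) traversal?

Tree insertion order: [9, 22, 32, 10, 4, 20, 38]
Tree (level-order array): [9, 4, 22, None, None, 10, 32, None, 20, None, 38]
BFS from the root, enqueuing left then right child of each popped node:
  queue [9] -> pop 9, enqueue [4, 22], visited so far: [9]
  queue [4, 22] -> pop 4, enqueue [none], visited so far: [9, 4]
  queue [22] -> pop 22, enqueue [10, 32], visited so far: [9, 4, 22]
  queue [10, 32] -> pop 10, enqueue [20], visited so far: [9, 4, 22, 10]
  queue [32, 20] -> pop 32, enqueue [38], visited so far: [9, 4, 22, 10, 32]
  queue [20, 38] -> pop 20, enqueue [none], visited so far: [9, 4, 22, 10, 32, 20]
  queue [38] -> pop 38, enqueue [none], visited so far: [9, 4, 22, 10, 32, 20, 38]
Result: [9, 4, 22, 10, 32, 20, 38]


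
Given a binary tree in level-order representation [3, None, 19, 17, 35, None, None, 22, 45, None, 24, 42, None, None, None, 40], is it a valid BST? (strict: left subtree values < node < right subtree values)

Level-order array: [3, None, 19, 17, 35, None, None, 22, 45, None, 24, 42, None, None, None, 40]
Validate using subtree bounds (lo, hi): at each node, require lo < value < hi,
then recurse left with hi=value and right with lo=value.
Preorder trace (stopping at first violation):
  at node 3 with bounds (-inf, +inf): OK
  at node 19 with bounds (3, +inf): OK
  at node 17 with bounds (3, 19): OK
  at node 35 with bounds (19, +inf): OK
  at node 22 with bounds (19, 35): OK
  at node 24 with bounds (22, 35): OK
  at node 45 with bounds (35, +inf): OK
  at node 42 with bounds (35, 45): OK
  at node 40 with bounds (35, 42): OK
No violation found at any node.
Result: Valid BST


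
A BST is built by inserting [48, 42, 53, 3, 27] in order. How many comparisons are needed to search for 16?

Search path for 16: 48 -> 42 -> 3 -> 27
Found: False
Comparisons: 4


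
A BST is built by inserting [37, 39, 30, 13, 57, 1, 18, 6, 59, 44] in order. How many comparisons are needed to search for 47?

Search path for 47: 37 -> 39 -> 57 -> 44
Found: False
Comparisons: 4


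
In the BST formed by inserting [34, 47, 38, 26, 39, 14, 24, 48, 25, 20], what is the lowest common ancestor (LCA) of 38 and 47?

Tree insertion order: [34, 47, 38, 26, 39, 14, 24, 48, 25, 20]
Tree (level-order array): [34, 26, 47, 14, None, 38, 48, None, 24, None, 39, None, None, 20, 25]
In a BST, the LCA of p=38, q=47 is the first node v on the
root-to-leaf path with p <= v <= q (go left if both < v, right if both > v).
Walk from root:
  at 34: both 38 and 47 > 34, go right
  at 47: 38 <= 47 <= 47, this is the LCA
LCA = 47


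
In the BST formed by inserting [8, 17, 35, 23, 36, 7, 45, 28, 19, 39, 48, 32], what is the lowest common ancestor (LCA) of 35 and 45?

Tree insertion order: [8, 17, 35, 23, 36, 7, 45, 28, 19, 39, 48, 32]
Tree (level-order array): [8, 7, 17, None, None, None, 35, 23, 36, 19, 28, None, 45, None, None, None, 32, 39, 48]
In a BST, the LCA of p=35, q=45 is the first node v on the
root-to-leaf path with p <= v <= q (go left if both < v, right if both > v).
Walk from root:
  at 8: both 35 and 45 > 8, go right
  at 17: both 35 and 45 > 17, go right
  at 35: 35 <= 35 <= 45, this is the LCA
LCA = 35


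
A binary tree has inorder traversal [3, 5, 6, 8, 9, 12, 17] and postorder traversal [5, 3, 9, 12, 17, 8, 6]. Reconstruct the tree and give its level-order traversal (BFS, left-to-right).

Inorder:   [3, 5, 6, 8, 9, 12, 17]
Postorder: [5, 3, 9, 12, 17, 8, 6]
Algorithm: postorder visits root last, so walk postorder right-to-left;
each value is the root of the current inorder slice — split it at that
value, recurse on the right subtree first, then the left.
Recursive splits:
  root=6; inorder splits into left=[3, 5], right=[8, 9, 12, 17]
  root=8; inorder splits into left=[], right=[9, 12, 17]
  root=17; inorder splits into left=[9, 12], right=[]
  root=12; inorder splits into left=[9], right=[]
  root=9; inorder splits into left=[], right=[]
  root=3; inorder splits into left=[], right=[5]
  root=5; inorder splits into left=[], right=[]
Reconstructed level-order: [6, 3, 8, 5, 17, 12, 9]


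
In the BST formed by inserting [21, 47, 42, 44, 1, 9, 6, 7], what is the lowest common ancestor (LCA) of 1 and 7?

Tree insertion order: [21, 47, 42, 44, 1, 9, 6, 7]
Tree (level-order array): [21, 1, 47, None, 9, 42, None, 6, None, None, 44, None, 7]
In a BST, the LCA of p=1, q=7 is the first node v on the
root-to-leaf path with p <= v <= q (go left if both < v, right if both > v).
Walk from root:
  at 21: both 1 and 7 < 21, go left
  at 1: 1 <= 1 <= 7, this is the LCA
LCA = 1


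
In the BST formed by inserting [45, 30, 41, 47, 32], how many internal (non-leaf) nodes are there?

Tree built from: [45, 30, 41, 47, 32]
Tree (level-order array): [45, 30, 47, None, 41, None, None, 32]
Rule: An internal node has at least one child.
Per-node child counts:
  node 45: 2 child(ren)
  node 30: 1 child(ren)
  node 41: 1 child(ren)
  node 32: 0 child(ren)
  node 47: 0 child(ren)
Matching nodes: [45, 30, 41]
Count of internal (non-leaf) nodes: 3


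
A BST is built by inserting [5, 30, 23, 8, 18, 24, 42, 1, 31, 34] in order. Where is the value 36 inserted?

Starting tree (level order): [5, 1, 30, None, None, 23, 42, 8, 24, 31, None, None, 18, None, None, None, 34]
Insertion path: 5 -> 30 -> 42 -> 31 -> 34
Result: insert 36 as right child of 34
Final tree (level order): [5, 1, 30, None, None, 23, 42, 8, 24, 31, None, None, 18, None, None, None, 34, None, None, None, 36]


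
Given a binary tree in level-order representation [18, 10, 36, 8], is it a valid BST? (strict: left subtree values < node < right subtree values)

Level-order array: [18, 10, 36, 8]
Validate using subtree bounds (lo, hi): at each node, require lo < value < hi,
then recurse left with hi=value and right with lo=value.
Preorder trace (stopping at first violation):
  at node 18 with bounds (-inf, +inf): OK
  at node 10 with bounds (-inf, 18): OK
  at node 8 with bounds (-inf, 10): OK
  at node 36 with bounds (18, +inf): OK
No violation found at any node.
Result: Valid BST


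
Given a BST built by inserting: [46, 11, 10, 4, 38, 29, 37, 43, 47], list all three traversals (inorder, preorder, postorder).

Tree insertion order: [46, 11, 10, 4, 38, 29, 37, 43, 47]
Tree (level-order array): [46, 11, 47, 10, 38, None, None, 4, None, 29, 43, None, None, None, 37]
Inorder (L, root, R): [4, 10, 11, 29, 37, 38, 43, 46, 47]
Preorder (root, L, R): [46, 11, 10, 4, 38, 29, 37, 43, 47]
Postorder (L, R, root): [4, 10, 37, 29, 43, 38, 11, 47, 46]


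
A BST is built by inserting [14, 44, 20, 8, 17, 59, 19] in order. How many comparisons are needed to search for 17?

Search path for 17: 14 -> 44 -> 20 -> 17
Found: True
Comparisons: 4
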